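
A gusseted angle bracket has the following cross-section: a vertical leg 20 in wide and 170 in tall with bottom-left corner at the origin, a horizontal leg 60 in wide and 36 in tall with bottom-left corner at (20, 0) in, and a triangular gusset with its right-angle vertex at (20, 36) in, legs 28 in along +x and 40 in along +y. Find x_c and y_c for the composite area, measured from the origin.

vertical leg: A = 20 × 170 = 3400.00, centroid at (10.00, 85.00).
horizontal leg: A = 60 × 36 = 2160.00, centroid at (50.00, 18.00).
gusset: A = ½·28·40 = 560.00, centroid at (29.33, 49.33).
ΣA = 6120.00 in²
ΣAx_c = (3400.00)(10.00) + (2160.00)(50.00) + (560.00)(29.33) = 158426.67 in³
ΣAy_c = (3400.00)(85.00) + (2160.00)(18.00) + (560.00)(49.33) = 355506.67 in³
x_c = 158426.67 / 6120.00 = 25.89 in
y_c = 355506.67 / 6120.00 = 58.09 in

x_c = 25.89 in, y_c = 58.09 in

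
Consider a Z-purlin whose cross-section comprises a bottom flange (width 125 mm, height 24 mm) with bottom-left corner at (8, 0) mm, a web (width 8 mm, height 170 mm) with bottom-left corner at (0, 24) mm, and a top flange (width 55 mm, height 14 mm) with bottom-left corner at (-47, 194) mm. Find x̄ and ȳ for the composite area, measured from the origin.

bottom flange: A = 125 × 24 = 3000.00, centroid at (70.50, 12.00).
web: A = 8 × 170 = 1360.00, centroid at (4.00, 109.00).
top flange: A = 55 × 14 = 770.00, centroid at (-19.50, 201.00).
ΣA = 5130.00 mm²
ΣAx̄ = (3000.00)(70.50) + (1360.00)(4.00) + (770.00)(-19.50) = 201925.00 mm³
ΣAȳ = (3000.00)(12.00) + (1360.00)(109.00) + (770.00)(201.00) = 339010.00 mm³
x̄ = 201925.00 / 5130.00 = 39.36 mm
ȳ = 339010.00 / 5130.00 = 66.08 mm

x̄ = 39.36 mm, ȳ = 66.08 mm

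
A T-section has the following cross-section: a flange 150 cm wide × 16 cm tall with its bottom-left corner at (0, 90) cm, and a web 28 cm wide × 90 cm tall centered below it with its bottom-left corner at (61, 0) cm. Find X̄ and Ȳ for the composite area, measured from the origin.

X̄ = 75.00 cm, Ȳ = 70.85 cm

Part | A | x̄ᵢ | ȳᵢ | A·x̄ᵢ | A·ȳᵢ
web | 2520.00 | 75.00 | 45.00 | 189000.00 | 113400.00
flange | 2400.00 | 75.00 | 98.00 | 180000.00 | 235200.00
Σ | 4920.00 |  |  | 369000.00 | 348600.00
X̄ = 369000.00 / 4920.00 = 75.00 cm
Ȳ = 348600.00 / 4920.00 = 70.85 cm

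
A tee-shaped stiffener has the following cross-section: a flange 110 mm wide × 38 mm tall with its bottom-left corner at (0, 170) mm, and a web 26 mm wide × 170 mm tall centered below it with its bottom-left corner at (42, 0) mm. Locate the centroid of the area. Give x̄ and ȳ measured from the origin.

x̄ = 55.00 mm, ȳ = 135.55 mm

web: A = 26 × 170 = 4420.00, centroid at (55.00, 85.00).
flange: A = 110 × 38 = 4180.00, centroid at (55.00, 189.00).
ΣA = 8600.00 mm²
ΣAx̄ = (4420.00)(55.00) + (4180.00)(55.00) = 473000.00 mm³
ΣAȳ = (4420.00)(85.00) + (4180.00)(189.00) = 1165720.00 mm³
x̄ = 473000.00 / 8600.00 = 55.00 mm
ȳ = 1165720.00 / 8600.00 = 135.55 mm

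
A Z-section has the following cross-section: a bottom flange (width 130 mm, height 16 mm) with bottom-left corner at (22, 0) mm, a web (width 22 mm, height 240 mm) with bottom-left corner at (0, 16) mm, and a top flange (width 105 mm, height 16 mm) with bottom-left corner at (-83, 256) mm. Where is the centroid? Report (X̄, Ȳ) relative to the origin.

X̄ = 20.77 mm, Ȳ = 130.34 mm

bottom flange: A = 130 × 16 = 2080.00, centroid at (87.00, 8.00).
web: A = 22 × 240 = 5280.00, centroid at (11.00, 136.00).
top flange: A = 105 × 16 = 1680.00, centroid at (-30.50, 264.00).
ΣA = 9040.00 mm², ΣAX̄ = 187800.00 mm³, ΣAȲ = 1178240.00 mm³.
X̄ = 187800.00/9040.00 = 20.77 mm; Ȳ = 1178240.00/9040.00 = 130.34 mm.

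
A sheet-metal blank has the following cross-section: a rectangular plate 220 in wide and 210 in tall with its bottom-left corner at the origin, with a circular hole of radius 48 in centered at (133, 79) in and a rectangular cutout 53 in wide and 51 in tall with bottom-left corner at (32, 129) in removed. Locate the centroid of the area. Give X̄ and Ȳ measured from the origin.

plate: A = 220 × 210 = 46200.00, centroid at (110.00, 105.00).
hole 1: A = −π·48² = -7238.23, centroid at (133.00, 79.00).
hole 2: A = −(53 × 51) = -2703.00, centroid at (58.50, 154.50).
ΣA = 36258.77 in², ΣAX̄ = 3961189.98 in³, ΣAȲ = 3861566.37 in³.
X̄ = 3961189.98/36258.77 = 109.25 in; Ȳ = 3861566.37/36258.77 = 106.50 in.

X̄ = 109.25 in, Ȳ = 106.50 in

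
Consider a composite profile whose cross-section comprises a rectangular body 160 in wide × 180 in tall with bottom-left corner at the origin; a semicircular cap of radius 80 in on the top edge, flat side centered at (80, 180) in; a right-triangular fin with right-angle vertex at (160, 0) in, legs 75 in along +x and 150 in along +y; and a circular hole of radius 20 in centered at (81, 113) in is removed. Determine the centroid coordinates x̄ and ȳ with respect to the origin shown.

Part | A | x̄ᵢ | ȳᵢ | A·x̄ᵢ | A·ȳᵢ
rectangular body | 28800.00 | 80.00 | 90.00 | 2304000.00 | 2592000.00
semicircular top | 10053.10 | 80.00 | 213.95 | 804247.72 | 2150890.70
triangular fin | 5625.00 | 185.00 | 50.00 | 1040625.00 | 281250.00
hole | -1256.64 | 81.00 | 113.00 | -101787.60 | -141999.99
Σ | 43221.46 |  |  | 4047085.12 | 4882140.71
x̄ = 4047085.12 / 43221.46 = 93.64 in
ȳ = 4882140.71 / 43221.46 = 112.96 in

x̄ = 93.64 in, ȳ = 112.96 in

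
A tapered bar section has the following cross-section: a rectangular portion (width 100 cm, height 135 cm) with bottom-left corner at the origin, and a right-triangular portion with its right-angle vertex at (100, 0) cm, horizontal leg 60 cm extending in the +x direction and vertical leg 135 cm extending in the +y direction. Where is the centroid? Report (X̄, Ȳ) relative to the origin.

X̄ = 66.15 cm, Ȳ = 62.31 cm

Part | A | x̄ᵢ | ȳᵢ | A·x̄ᵢ | A·ȳᵢ
rectangular portion | 13500.00 | 50.00 | 67.50 | 675000.00 | 911250.00
triangular portion | 4050.00 | 120.00 | 45.00 | 486000.00 | 182250.00
Σ | 17550.00 |  |  | 1161000.00 | 1093500.00
X̄ = 1161000.00 / 17550.00 = 66.15 cm
Ȳ = 1093500.00 / 17550.00 = 62.31 cm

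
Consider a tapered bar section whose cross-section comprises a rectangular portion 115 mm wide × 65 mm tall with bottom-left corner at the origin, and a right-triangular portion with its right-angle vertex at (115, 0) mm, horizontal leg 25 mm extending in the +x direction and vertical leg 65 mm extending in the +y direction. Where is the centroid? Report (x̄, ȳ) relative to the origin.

x̄ = 63.95 mm, ȳ = 31.44 mm

rectangular portion: A = 115 × 65 = 7475.00, centroid at (57.50, 32.50).
triangular portion: A = ½·25·65 = 812.50, centroid at (123.33, 21.67).
ΣA = 8287.50 mm²
ΣAx̄ = (7475.00)(57.50) + (812.50)(123.33) = 530020.83 mm³
ΣAȳ = (7475.00)(32.50) + (812.50)(21.67) = 260541.67 mm³
x̄ = 530020.83 / 8287.50 = 63.95 mm
ȳ = 260541.67 / 8287.50 = 31.44 mm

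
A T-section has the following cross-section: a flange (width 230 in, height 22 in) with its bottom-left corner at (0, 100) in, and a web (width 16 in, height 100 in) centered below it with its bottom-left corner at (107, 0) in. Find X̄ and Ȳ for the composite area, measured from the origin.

X̄ = 115.00 in, Ȳ = 96.35 in

web: A = 16 × 100 = 1600.00, centroid at (115.00, 50.00).
flange: A = 230 × 22 = 5060.00, centroid at (115.00, 111.00).
ΣA = 6660.00 in², ΣAX̄ = 765900.00 in³, ΣAȲ = 641660.00 in³.
X̄ = 765900.00/6660.00 = 115.00 in; Ȳ = 641660.00/6660.00 = 96.35 in.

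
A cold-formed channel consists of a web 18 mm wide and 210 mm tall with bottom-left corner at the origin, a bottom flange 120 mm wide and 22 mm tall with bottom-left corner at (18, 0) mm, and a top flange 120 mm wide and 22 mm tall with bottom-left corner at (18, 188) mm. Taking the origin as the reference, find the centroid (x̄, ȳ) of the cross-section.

x̄ = 49.21 mm, ȳ = 105.00 mm

web: A = 18 × 210 = 3780.00, centroid at (9.00, 105.00).
bottom flange: A = 120 × 22 = 2640.00, centroid at (78.00, 11.00).
top flange: A = 120 × 22 = 2640.00, centroid at (78.00, 199.00).
ΣA = 9060.00 mm²
ΣAx̄ = (3780.00)(9.00) + (2640.00)(78.00) + (2640.00)(78.00) = 445860.00 mm³
ΣAȳ = (3780.00)(105.00) + (2640.00)(11.00) + (2640.00)(199.00) = 951300.00 mm³
x̄ = 445860.00 / 9060.00 = 49.21 mm
ȳ = 951300.00 / 9060.00 = 105.00 mm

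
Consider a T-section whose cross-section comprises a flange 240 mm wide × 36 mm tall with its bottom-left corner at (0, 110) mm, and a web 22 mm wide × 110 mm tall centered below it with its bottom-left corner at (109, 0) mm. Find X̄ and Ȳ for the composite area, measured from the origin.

web: A = 22 × 110 = 2420.00, centroid at (120.00, 55.00).
flange: A = 240 × 36 = 8640.00, centroid at (120.00, 128.00).
ΣA = 11060.00 mm², ΣAX̄ = 1327200.00 mm³, ΣAȲ = 1239020.00 mm³.
X̄ = 1327200.00/11060.00 = 120.00 mm; Ȳ = 1239020.00/11060.00 = 112.03 mm.

X̄ = 120.00 mm, Ȳ = 112.03 mm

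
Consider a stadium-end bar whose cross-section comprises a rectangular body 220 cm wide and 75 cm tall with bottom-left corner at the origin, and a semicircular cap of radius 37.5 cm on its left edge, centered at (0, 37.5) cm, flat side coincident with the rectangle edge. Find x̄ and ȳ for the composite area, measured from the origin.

x̄ = 95.13 cm, ȳ = 37.50 cm

rectangular body: A = 220 × 75 = 16500.00, centroid at (110.00, 37.50).
semicircular end: A = ½π·37.5² = 2208.93, centroid at (-15.92, 37.50).
ΣA = 18708.93 cm², ΣAx̄ = 1779843.75 cm³, ΣAȳ = 701584.96 cm³.
x̄ = 1779843.75/18708.93 = 95.13 cm; ȳ = 701584.96/18708.93 = 37.50 cm.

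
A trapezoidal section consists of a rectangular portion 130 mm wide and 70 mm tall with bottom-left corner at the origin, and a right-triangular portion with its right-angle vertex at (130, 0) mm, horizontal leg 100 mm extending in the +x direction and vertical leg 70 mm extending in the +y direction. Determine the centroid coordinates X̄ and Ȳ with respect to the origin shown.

rectangular portion: A = 130 × 70 = 9100.00, centroid at (65.00, 35.00).
triangular portion: A = ½·100·70 = 3500.00, centroid at (163.33, 23.33).
ΣA = 12600.00 mm²
ΣAX̄ = (9100.00)(65.00) + (3500.00)(163.33) = 1163166.67 mm³
ΣAȲ = (9100.00)(35.00) + (3500.00)(23.33) = 400166.67 mm³
X̄ = 1163166.67 / 12600.00 = 92.31 mm
Ȳ = 400166.67 / 12600.00 = 31.76 mm

X̄ = 92.31 mm, Ȳ = 31.76 mm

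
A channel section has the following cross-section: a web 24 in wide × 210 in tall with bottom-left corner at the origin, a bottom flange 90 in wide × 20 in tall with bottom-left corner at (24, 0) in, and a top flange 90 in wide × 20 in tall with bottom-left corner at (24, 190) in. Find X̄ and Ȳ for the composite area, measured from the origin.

web: A = 24 × 210 = 5040.00, centroid at (12.00, 105.00).
bottom flange: A = 90 × 20 = 1800.00, centroid at (69.00, 10.00).
top flange: A = 90 × 20 = 1800.00, centroid at (69.00, 200.00).
ΣA = 8640.00 in²
ΣAX̄ = (5040.00)(12.00) + (1800.00)(69.00) + (1800.00)(69.00) = 308880.00 in³
ΣAȲ = (5040.00)(105.00) + (1800.00)(10.00) + (1800.00)(200.00) = 907200.00 in³
X̄ = 308880.00 / 8640.00 = 35.75 in
Ȳ = 907200.00 / 8640.00 = 105.00 in

X̄ = 35.75 in, Ȳ = 105.00 in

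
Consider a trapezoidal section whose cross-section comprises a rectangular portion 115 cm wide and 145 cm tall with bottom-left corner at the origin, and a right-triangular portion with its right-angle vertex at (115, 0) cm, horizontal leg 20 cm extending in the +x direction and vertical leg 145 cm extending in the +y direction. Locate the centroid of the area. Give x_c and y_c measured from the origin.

rectangular portion: A = 115 × 145 = 16675.00, centroid at (57.50, 72.50).
triangular portion: A = ½·20·145 = 1450.00, centroid at (121.67, 48.33).
ΣA = 18125.00 cm², ΣAx_c = 1135229.17 cm³, ΣAy_c = 1279020.83 cm³.
x_c = 1135229.17/18125.00 = 62.63 cm; y_c = 1279020.83/18125.00 = 70.57 cm.

x_c = 62.63 cm, y_c = 70.57 cm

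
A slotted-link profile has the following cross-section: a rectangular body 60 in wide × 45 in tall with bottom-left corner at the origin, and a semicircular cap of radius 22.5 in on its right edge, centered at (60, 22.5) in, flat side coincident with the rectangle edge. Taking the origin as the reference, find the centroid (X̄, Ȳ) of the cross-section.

X̄ = 39.00 in, Ȳ = 22.50 in

Part | A | x̄ᵢ | ȳᵢ | A·x̄ᵢ | A·ȳᵢ
rectangular body | 2700.00 | 30.00 | 22.50 | 81000.00 | 60750.00
semicircular end | 795.22 | 69.55 | 22.50 | 55306.69 | 17892.35
Σ | 3495.22 |  |  | 136306.69 | 78642.35
X̄ = 136306.69 / 3495.22 = 39.00 in
Ȳ = 78642.35 / 3495.22 = 22.50 in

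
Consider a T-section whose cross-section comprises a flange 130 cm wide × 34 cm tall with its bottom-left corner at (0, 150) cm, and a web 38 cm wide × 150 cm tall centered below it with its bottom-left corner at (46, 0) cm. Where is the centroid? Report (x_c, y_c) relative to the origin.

web: A = 38 × 150 = 5700.00, centroid at (65.00, 75.00).
flange: A = 130 × 34 = 4420.00, centroid at (65.00, 167.00).
ΣA = 10120.00 cm², ΣAx_c = 657800.00 cm³, ΣAy_c = 1165640.00 cm³.
x_c = 657800.00/10120.00 = 65.00 cm; y_c = 1165640.00/10120.00 = 115.18 cm.

x_c = 65.00 cm, y_c = 115.18 cm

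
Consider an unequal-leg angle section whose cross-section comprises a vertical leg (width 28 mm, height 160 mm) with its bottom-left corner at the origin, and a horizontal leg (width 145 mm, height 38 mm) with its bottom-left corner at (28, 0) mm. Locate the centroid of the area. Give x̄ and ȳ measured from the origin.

x̄ = 61.71 mm, ȳ = 46.36 mm

vertical leg: A = 28 × 160 = 4480.00, centroid at (14.00, 80.00).
horizontal leg: A = 145 × 38 = 5510.00, centroid at (100.50, 19.00).
ΣA = 9990.00 mm²
ΣAx̄ = (4480.00)(14.00) + (5510.00)(100.50) = 616475.00 mm³
ΣAȳ = (4480.00)(80.00) + (5510.00)(19.00) = 463090.00 mm³
x̄ = 616475.00 / 9990.00 = 61.71 mm
ȳ = 463090.00 / 9990.00 = 46.36 mm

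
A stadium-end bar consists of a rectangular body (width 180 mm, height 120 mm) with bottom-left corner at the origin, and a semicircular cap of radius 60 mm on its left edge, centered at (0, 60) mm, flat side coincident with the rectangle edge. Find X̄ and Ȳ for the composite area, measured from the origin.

X̄ = 66.04 mm, Ȳ = 60.00 mm

rectangular body: A = 180 × 120 = 21600.00, centroid at (90.00, 60.00).
semicircular end: A = ½π·60² = 5654.87, centroid at (-25.46, 60.00).
ΣA = 27254.87 mm²
ΣAX̄ = (21600.00)(90.00) + (5654.87)(-25.46) = 1800000.00 mm³
ΣAȲ = (21600.00)(60.00) + (5654.87)(60.00) = 1635292.01 mm³
X̄ = 1800000.00 / 27254.87 = 66.04 mm
Ȳ = 1635292.01 / 27254.87 = 60.00 mm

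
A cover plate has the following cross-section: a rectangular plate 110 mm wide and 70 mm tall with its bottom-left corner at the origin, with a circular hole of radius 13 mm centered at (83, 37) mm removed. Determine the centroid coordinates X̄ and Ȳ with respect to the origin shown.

X̄ = 52.93 mm, Ȳ = 34.85 mm

plate: A = 110 × 70 = 7700.00, centroid at (55.00, 35.00).
hole: A = −π·13² = -530.93, centroid at (83.00, 37.00).
ΣA = 7169.07 mm²
ΣAX̄ = (7700.00)(55.00) + (-530.93)(83.00) = 379432.88 mm³
ΣAȲ = (7700.00)(35.00) + (-530.93)(37.00) = 249855.62 mm³
X̄ = 379432.88 / 7169.07 = 52.93 mm
Ȳ = 249855.62 / 7169.07 = 34.85 mm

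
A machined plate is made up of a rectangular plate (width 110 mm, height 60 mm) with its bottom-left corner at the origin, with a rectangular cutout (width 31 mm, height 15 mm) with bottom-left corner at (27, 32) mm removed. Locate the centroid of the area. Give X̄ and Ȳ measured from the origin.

X̄ = 55.95 mm, Ȳ = 29.28 mm

plate: A = 110 × 60 = 6600.00, centroid at (55.00, 30.00).
hole: A = −(31 × 15) = -465.00, centroid at (42.50, 39.50).
ΣA = 6135.00 mm²
ΣAX̄ = (6600.00)(55.00) + (-465.00)(42.50) = 343237.50 mm³
ΣAȲ = (6600.00)(30.00) + (-465.00)(39.50) = 179632.50 mm³
X̄ = 343237.50 / 6135.00 = 55.95 mm
Ȳ = 179632.50 / 6135.00 = 29.28 mm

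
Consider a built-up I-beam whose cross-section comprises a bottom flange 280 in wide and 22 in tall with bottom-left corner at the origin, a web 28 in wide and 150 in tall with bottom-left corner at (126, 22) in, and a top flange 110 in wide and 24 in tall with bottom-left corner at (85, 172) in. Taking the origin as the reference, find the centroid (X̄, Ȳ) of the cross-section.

X̄ = 140.00 in, Ȳ = 73.92 in

bottom flange: A = 280 × 22 = 6160.00, centroid at (140.00, 11.00).
web: A = 28 × 150 = 4200.00, centroid at (140.00, 97.00).
top flange: A = 110 × 24 = 2640.00, centroid at (140.00, 184.00).
ΣA = 13000.00 in²
ΣAX̄ = (6160.00)(140.00) + (4200.00)(140.00) + (2640.00)(140.00) = 1820000.00 in³
ΣAȲ = (6160.00)(11.00) + (4200.00)(97.00) + (2640.00)(184.00) = 960920.00 in³
X̄ = 1820000.00 / 13000.00 = 140.00 in
Ȳ = 960920.00 / 13000.00 = 73.92 in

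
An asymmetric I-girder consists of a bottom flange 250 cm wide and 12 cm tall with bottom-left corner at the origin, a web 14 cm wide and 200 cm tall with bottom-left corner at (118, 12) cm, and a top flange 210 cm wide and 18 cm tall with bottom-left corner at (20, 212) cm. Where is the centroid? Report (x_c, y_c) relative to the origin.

x_c = 125.00 cm, y_c = 121.81 cm

bottom flange: A = 250 × 12 = 3000.00, centroid at (125.00, 6.00).
web: A = 14 × 200 = 2800.00, centroid at (125.00, 112.00).
top flange: A = 210 × 18 = 3780.00, centroid at (125.00, 221.00).
ΣA = 9580.00 cm²
ΣAx_c = (3000.00)(125.00) + (2800.00)(125.00) + (3780.00)(125.00) = 1197500.00 cm³
ΣAy_c = (3000.00)(6.00) + (2800.00)(112.00) + (3780.00)(221.00) = 1166980.00 cm³
x_c = 1197500.00 / 9580.00 = 125.00 cm
y_c = 1166980.00 / 9580.00 = 121.81 cm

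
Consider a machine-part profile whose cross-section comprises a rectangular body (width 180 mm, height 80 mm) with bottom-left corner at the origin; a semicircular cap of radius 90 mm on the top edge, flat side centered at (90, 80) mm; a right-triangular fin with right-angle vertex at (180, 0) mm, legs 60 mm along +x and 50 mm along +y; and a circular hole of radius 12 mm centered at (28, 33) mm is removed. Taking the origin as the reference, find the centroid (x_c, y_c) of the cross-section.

x_c = 96.85 mm, y_c = 74.19 mm

rectangular body: A = 180 × 80 = 14400.00, centroid at (90.00, 40.00).
semicircular top: A = ½π·90² = 12723.45, centroid at (90.00, 118.20).
triangular fin: A = ½·60·50 = 1500.00, centroid at (200.00, 16.67).
hole: A = −π·12² = -452.39, centroid at (28.00, 33.00).
ΣA = 28171.06 mm²
ΣAx_c = (14400.00)(90.00) + (12723.45)(90.00) + (1500.00)(200.00) + (-452.39)(28.00) = 2728443.62 mm³
ΣAy_c = (14400.00)(40.00) + (12723.45)(118.20) + (1500.00)(16.67) + (-452.39)(33.00) = 2089947.17 mm³
x_c = 2728443.62 / 28171.06 = 96.85 mm
y_c = 2089947.17 / 28171.06 = 74.19 mm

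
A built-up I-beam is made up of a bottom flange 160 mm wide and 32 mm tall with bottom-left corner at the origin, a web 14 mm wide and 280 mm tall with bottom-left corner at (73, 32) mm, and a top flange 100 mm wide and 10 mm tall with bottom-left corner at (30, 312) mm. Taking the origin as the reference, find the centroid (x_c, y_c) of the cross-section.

bottom flange: A = 160 × 32 = 5120.00, centroid at (80.00, 16.00).
web: A = 14 × 280 = 3920.00, centroid at (80.00, 172.00).
top flange: A = 100 × 10 = 1000.00, centroid at (80.00, 317.00).
ΣA = 10040.00 mm², ΣAx_c = 803200.00 mm³, ΣAy_c = 1073160.00 mm³.
x_c = 803200.00/10040.00 = 80.00 mm; y_c = 1073160.00/10040.00 = 106.89 mm.

x_c = 80.00 mm, y_c = 106.89 mm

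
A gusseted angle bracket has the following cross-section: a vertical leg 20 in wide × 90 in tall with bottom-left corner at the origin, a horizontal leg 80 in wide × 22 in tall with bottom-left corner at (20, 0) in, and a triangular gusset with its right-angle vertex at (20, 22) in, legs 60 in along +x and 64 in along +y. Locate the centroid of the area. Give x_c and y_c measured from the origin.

vertical leg: A = 20 × 90 = 1800.00, centroid at (10.00, 45.00).
horizontal leg: A = 80 × 22 = 1760.00, centroid at (60.00, 11.00).
gusset: A = ½·60·64 = 1920.00, centroid at (40.00, 43.33).
ΣA = 5480.00 in²
ΣAx_c = (1800.00)(10.00) + (1760.00)(60.00) + (1920.00)(40.00) = 200400.00 in³
ΣAy_c = (1800.00)(45.00) + (1760.00)(11.00) + (1920.00)(43.33) = 183560.00 in³
x_c = 200400.00 / 5480.00 = 36.57 in
y_c = 183560.00 / 5480.00 = 33.50 in

x_c = 36.57 in, y_c = 33.50 in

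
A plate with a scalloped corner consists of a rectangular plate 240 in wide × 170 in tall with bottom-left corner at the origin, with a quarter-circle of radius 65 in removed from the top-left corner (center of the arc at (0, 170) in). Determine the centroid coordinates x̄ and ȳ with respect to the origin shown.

x̄ = 128.18 in, ȳ = 79.92 in

plate: A = 240 × 170 = 40800.00, centroid at (120.00, 85.00).
removed quarter-circle: A = −¼π·65² = -3318.31, centroid at (27.59, 142.41).
ΣA = 37481.69 in²
ΣAx̄ = (40800.00)(120.00) + (-3318.31)(27.59) = 4804458.33 in³
ΣAȳ = (40800.00)(85.00) + (-3318.31)(142.41) = 2995429.44 in³
x̄ = 4804458.33 / 37481.69 = 128.18 in
ȳ = 2995429.44 / 37481.69 = 79.92 in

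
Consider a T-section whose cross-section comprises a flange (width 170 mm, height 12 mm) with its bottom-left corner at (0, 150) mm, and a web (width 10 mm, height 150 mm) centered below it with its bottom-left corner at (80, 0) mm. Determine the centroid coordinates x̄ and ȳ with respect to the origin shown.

web: A = 10 × 150 = 1500.00, centroid at (85.00, 75.00).
flange: A = 170 × 12 = 2040.00, centroid at (85.00, 156.00).
ΣA = 3540.00 mm²
ΣAx̄ = (1500.00)(85.00) + (2040.00)(85.00) = 300900.00 mm³
ΣAȳ = (1500.00)(75.00) + (2040.00)(156.00) = 430740.00 mm³
x̄ = 300900.00 / 3540.00 = 85.00 mm
ȳ = 430740.00 / 3540.00 = 121.68 mm

x̄ = 85.00 mm, ȳ = 121.68 mm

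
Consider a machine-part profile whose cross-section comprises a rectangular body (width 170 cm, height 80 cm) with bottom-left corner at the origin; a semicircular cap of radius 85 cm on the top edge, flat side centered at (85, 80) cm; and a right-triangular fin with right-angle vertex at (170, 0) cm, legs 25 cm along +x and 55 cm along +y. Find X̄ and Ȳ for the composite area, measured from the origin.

Part | A | x̄ᵢ | ȳᵢ | A·x̄ᵢ | A·ȳᵢ
rectangular body | 13600.00 | 85.00 | 40.00 | 1156000.00 | 544000.00
semicircular top | 11349.00 | 85.00 | 116.08 | 964665.29 | 1317336.94
triangular fin | 687.50 | 178.33 | 18.33 | 122604.17 | 12604.17
Σ | 25636.50 |  |  | 2243269.46 | 1873941.11
X̄ = 2243269.46 / 25636.50 = 87.50 cm
Ȳ = 1873941.11 / 25636.50 = 73.10 cm

X̄ = 87.50 cm, Ȳ = 73.10 cm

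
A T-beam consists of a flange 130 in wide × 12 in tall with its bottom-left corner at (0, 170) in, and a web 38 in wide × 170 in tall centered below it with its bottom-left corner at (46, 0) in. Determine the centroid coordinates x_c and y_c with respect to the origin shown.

Part | A | x̄ᵢ | ȳᵢ | A·x̄ᵢ | A·ȳᵢ
web | 6460.00 | 65.00 | 85.00 | 419900.00 | 549100.00
flange | 1560.00 | 65.00 | 176.00 | 101400.00 | 274560.00
Σ | 8020.00 |  |  | 521300.00 | 823660.00
x_c = 521300.00 / 8020.00 = 65.00 in
y_c = 823660.00 / 8020.00 = 102.70 in

x_c = 65.00 in, y_c = 102.70 in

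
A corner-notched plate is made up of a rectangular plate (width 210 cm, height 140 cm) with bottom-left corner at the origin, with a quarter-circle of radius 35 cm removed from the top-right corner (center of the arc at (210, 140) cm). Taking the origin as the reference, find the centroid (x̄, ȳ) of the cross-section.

x̄ = 101.95 cm, ȳ = 68.13 cm

plate: A = 210 × 140 = 29400.00, centroid at (105.00, 70.00).
removed quarter-circle: A = −¼π·35² = -962.11, centroid at (195.15, 125.15).
ΣA = 28437.89 cm², ΣAx̄ = 2899247.99 cm³, ΣAȳ = 1937595.88 cm³.
x̄ = 2899247.99/28437.89 = 101.95 cm; ȳ = 1937595.88/28437.89 = 68.13 cm.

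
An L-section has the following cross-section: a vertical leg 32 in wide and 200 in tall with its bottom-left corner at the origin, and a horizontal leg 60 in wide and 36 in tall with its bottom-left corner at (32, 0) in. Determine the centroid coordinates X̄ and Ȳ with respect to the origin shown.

X̄ = 27.61 in, Ȳ = 79.31 in

vertical leg: A = 32 × 200 = 6400.00, centroid at (16.00, 100.00).
horizontal leg: A = 60 × 36 = 2160.00, centroid at (62.00, 18.00).
ΣA = 8560.00 in²
ΣAX̄ = (6400.00)(16.00) + (2160.00)(62.00) = 236320.00 in³
ΣAȲ = (6400.00)(100.00) + (2160.00)(18.00) = 678880.00 in³
X̄ = 236320.00 / 8560.00 = 27.61 in
Ȳ = 678880.00 / 8560.00 = 79.31 in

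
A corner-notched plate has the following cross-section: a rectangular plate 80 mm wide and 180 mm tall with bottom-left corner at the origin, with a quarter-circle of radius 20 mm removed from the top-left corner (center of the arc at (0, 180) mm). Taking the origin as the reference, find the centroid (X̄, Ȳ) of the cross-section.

Part | A | x̄ᵢ | ȳᵢ | A·x̄ᵢ | A·ȳᵢ
plate | 14400.00 | 40.00 | 90.00 | 576000.00 | 1296000.00
removed quarter-circle | -314.16 | 8.49 | 171.51 | -2666.67 | -53882.00
Σ | 14085.84 |  |  | 573333.33 | 1242118.00
X̄ = 573333.33 / 14085.84 = 40.70 mm
Ȳ = 1242118.00 / 14085.84 = 88.18 mm

X̄ = 40.70 mm, Ȳ = 88.18 mm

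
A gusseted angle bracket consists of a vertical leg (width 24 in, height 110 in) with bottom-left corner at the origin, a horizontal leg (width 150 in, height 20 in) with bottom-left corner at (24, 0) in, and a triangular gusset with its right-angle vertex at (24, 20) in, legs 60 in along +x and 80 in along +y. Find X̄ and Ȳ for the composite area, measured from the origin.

X̄ = 54.01 in, Ȳ = 35.72 in

Part | A | x̄ᵢ | ȳᵢ | A·x̄ᵢ | A·ȳᵢ
vertical leg | 2640.00 | 12.00 | 55.00 | 31680.00 | 145200.00
horizontal leg | 3000.00 | 99.00 | 10.00 | 297000.00 | 30000.00
gusset | 2400.00 | 44.00 | 46.67 | 105600.00 | 112000.00
Σ | 8040.00 |  |  | 434280.00 | 287200.00
X̄ = 434280.00 / 8040.00 = 54.01 in
Ȳ = 287200.00 / 8040.00 = 35.72 in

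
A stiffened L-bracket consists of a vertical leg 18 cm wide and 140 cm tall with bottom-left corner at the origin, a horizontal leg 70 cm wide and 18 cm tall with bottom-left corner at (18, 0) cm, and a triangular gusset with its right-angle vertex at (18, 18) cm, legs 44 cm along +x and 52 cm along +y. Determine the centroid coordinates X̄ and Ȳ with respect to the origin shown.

X̄ = 25.76 cm, Ȳ = 46.34 cm

Part | A | x̄ᵢ | ȳᵢ | A·x̄ᵢ | A·ȳᵢ
vertical leg | 2520.00 | 9.00 | 70.00 | 22680.00 | 176400.00
horizontal leg | 1260.00 | 53.00 | 9.00 | 66780.00 | 11340.00
gusset | 1144.00 | 32.67 | 35.33 | 37370.67 | 40421.33
Σ | 4924.00 |  |  | 126830.67 | 228161.33
X̄ = 126830.67 / 4924.00 = 25.76 cm
Ȳ = 228161.33 / 4924.00 = 46.34 cm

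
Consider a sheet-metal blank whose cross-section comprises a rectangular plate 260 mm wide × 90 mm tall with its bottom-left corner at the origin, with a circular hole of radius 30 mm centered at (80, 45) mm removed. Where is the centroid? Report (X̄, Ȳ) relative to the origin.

X̄ = 136.87 mm, Ȳ = 45.00 mm

Part | A | x̄ᵢ | ȳᵢ | A·x̄ᵢ | A·ȳᵢ
plate | 23400.00 | 130.00 | 45.00 | 3042000.00 | 1053000.00
hole | -2827.43 | 80.00 | 45.00 | -226194.67 | -127234.50
Σ | 20572.57 |  |  | 2815805.33 | 925765.50
X̄ = 2815805.33 / 20572.57 = 136.87 mm
Ȳ = 925765.50 / 20572.57 = 45.00 mm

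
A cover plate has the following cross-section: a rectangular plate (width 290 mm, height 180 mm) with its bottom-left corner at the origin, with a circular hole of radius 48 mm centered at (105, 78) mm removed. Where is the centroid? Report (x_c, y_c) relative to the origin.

Part | A | x̄ᵢ | ȳᵢ | A·x̄ᵢ | A·ȳᵢ
plate | 52200.00 | 145.00 | 90.00 | 7569000.00 | 4698000.00
hole | -7238.23 | 105.00 | 78.00 | -760014.09 | -564581.90
Σ | 44961.77 |  |  | 6808985.91 | 4133418.10
x_c = 6808985.91 / 44961.77 = 151.44 mm
y_c = 4133418.10 / 44961.77 = 91.93 mm

x_c = 151.44 mm, y_c = 91.93 mm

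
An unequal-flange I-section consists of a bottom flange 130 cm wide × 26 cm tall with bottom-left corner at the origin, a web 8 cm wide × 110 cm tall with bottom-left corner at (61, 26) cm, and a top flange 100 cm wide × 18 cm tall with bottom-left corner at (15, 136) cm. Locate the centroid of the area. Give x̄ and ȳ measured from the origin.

x̄ = 65.00 cm, ȳ = 62.08 cm

bottom flange: A = 130 × 26 = 3380.00, centroid at (65.00, 13.00).
web: A = 8 × 110 = 880.00, centroid at (65.00, 81.00).
top flange: A = 100 × 18 = 1800.00, centroid at (65.00, 145.00).
ΣA = 6060.00 cm²
ΣAx̄ = (3380.00)(65.00) + (880.00)(65.00) + (1800.00)(65.00) = 393900.00 cm³
ΣAȳ = (3380.00)(13.00) + (880.00)(81.00) + (1800.00)(145.00) = 376220.00 cm³
x̄ = 393900.00 / 6060.00 = 65.00 cm
ȳ = 376220.00 / 6060.00 = 62.08 cm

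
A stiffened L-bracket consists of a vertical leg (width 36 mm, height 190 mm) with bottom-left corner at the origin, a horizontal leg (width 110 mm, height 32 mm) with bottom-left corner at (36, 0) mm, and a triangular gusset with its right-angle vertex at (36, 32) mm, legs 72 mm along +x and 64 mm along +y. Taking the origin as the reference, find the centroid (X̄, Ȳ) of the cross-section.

vertical leg: A = 36 × 190 = 6840.00, centroid at (18.00, 95.00).
horizontal leg: A = 110 × 32 = 3520.00, centroid at (91.00, 16.00).
gusset: A = ½·72·64 = 2304.00, centroid at (60.00, 53.33).
ΣA = 12664.00 mm²
ΣAX̄ = (6840.00)(18.00) + (3520.00)(91.00) + (2304.00)(60.00) = 581680.00 mm³
ΣAȲ = (6840.00)(95.00) + (3520.00)(16.00) + (2304.00)(53.33) = 829000.00 mm³
X̄ = 581680.00 / 12664.00 = 45.93 mm
Ȳ = 829000.00 / 12664.00 = 65.46 mm

X̄ = 45.93 mm, Ȳ = 65.46 mm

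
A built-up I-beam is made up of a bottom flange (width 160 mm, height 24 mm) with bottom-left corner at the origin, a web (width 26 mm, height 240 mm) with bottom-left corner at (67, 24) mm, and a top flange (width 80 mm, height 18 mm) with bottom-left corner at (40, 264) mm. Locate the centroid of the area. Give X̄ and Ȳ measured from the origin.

X̄ = 80.00 mm, Ȳ = 116.12 mm

bottom flange: A = 160 × 24 = 3840.00, centroid at (80.00, 12.00).
web: A = 26 × 240 = 6240.00, centroid at (80.00, 144.00).
top flange: A = 80 × 18 = 1440.00, centroid at (80.00, 273.00).
ΣA = 11520.00 mm², ΣAX̄ = 921600.00 mm³, ΣAȲ = 1337760.00 mm³.
X̄ = 921600.00/11520.00 = 80.00 mm; Ȳ = 1337760.00/11520.00 = 116.12 mm.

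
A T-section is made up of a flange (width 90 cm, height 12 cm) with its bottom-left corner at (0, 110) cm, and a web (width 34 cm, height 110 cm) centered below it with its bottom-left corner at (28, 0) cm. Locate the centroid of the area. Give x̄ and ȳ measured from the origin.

web: A = 34 × 110 = 3740.00, centroid at (45.00, 55.00).
flange: A = 90 × 12 = 1080.00, centroid at (45.00, 116.00).
ΣA = 4820.00 cm²
ΣAx̄ = (3740.00)(45.00) + (1080.00)(45.00) = 216900.00 cm³
ΣAȳ = (3740.00)(55.00) + (1080.00)(116.00) = 330980.00 cm³
x̄ = 216900.00 / 4820.00 = 45.00 cm
ȳ = 330980.00 / 4820.00 = 68.67 cm

x̄ = 45.00 cm, ȳ = 68.67 cm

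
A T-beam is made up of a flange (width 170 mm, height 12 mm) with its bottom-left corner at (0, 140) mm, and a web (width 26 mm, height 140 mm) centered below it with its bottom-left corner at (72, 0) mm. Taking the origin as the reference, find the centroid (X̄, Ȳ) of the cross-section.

X̄ = 85.00 mm, Ȳ = 97.30 mm

Part | A | x̄ᵢ | ȳᵢ | A·x̄ᵢ | A·ȳᵢ
web | 3640.00 | 85.00 | 70.00 | 309400.00 | 254800.00
flange | 2040.00 | 85.00 | 146.00 | 173400.00 | 297840.00
Σ | 5680.00 |  |  | 482800.00 | 552640.00
X̄ = 482800.00 / 5680.00 = 85.00 mm
Ȳ = 552640.00 / 5680.00 = 97.30 mm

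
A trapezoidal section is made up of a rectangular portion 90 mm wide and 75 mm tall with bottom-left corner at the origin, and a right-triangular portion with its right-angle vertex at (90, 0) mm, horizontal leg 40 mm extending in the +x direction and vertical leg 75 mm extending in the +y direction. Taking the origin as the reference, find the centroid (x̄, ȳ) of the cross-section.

Part | A | x̄ᵢ | ȳᵢ | A·x̄ᵢ | A·ȳᵢ
rectangular portion | 6750.00 | 45.00 | 37.50 | 303750.00 | 253125.00
triangular portion | 1500.00 | 103.33 | 25.00 | 155000.00 | 37500.00
Σ | 8250.00 |  |  | 458750.00 | 290625.00
x̄ = 458750.00 / 8250.00 = 55.61 mm
ȳ = 290625.00 / 8250.00 = 35.23 mm

x̄ = 55.61 mm, ȳ = 35.23 mm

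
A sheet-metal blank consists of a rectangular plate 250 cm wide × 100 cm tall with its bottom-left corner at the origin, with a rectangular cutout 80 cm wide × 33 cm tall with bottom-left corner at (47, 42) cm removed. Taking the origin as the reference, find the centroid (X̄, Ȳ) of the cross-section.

X̄ = 129.49 cm, Ȳ = 49.00 cm

Part | A | x̄ᵢ | ȳᵢ | A·x̄ᵢ | A·ȳᵢ
plate | 25000.00 | 125.00 | 50.00 | 3125000.00 | 1250000.00
hole | -2640.00 | 87.00 | 58.50 | -229680.00 | -154440.00
Σ | 22360.00 |  |  | 2895320.00 | 1095560.00
X̄ = 2895320.00 / 22360.00 = 129.49 cm
Ȳ = 1095560.00 / 22360.00 = 49.00 cm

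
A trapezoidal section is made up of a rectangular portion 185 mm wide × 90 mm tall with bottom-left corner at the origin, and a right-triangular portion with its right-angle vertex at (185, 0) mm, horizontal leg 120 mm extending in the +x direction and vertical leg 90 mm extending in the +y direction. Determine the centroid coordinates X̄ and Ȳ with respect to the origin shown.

Part | A | x̄ᵢ | ȳᵢ | A·x̄ᵢ | A·ȳᵢ
rectangular portion | 16650.00 | 92.50 | 45.00 | 1540125.00 | 749250.00
triangular portion | 5400.00 | 225.00 | 30.00 | 1215000.00 | 162000.00
Σ | 22050.00 |  |  | 2755125.00 | 911250.00
X̄ = 2755125.00 / 22050.00 = 124.95 mm
Ȳ = 911250.00 / 22050.00 = 41.33 mm

X̄ = 124.95 mm, Ȳ = 41.33 mm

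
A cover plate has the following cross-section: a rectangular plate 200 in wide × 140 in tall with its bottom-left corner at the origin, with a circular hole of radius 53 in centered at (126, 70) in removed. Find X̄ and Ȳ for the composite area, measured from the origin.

X̄ = 88.03 in, Ȳ = 70.00 in

plate: A = 200 × 140 = 28000.00, centroid at (100.00, 70.00).
hole: A = −π·53² = -8824.73, centroid at (126.00, 70.00).
ΣA = 19175.27 in²
ΣAX̄ = (28000.00)(100.00) + (-8824.73)(126.00) = 1688083.55 in³
ΣAȲ = (28000.00)(70.00) + (-8824.73)(70.00) = 1342268.64 in³
X̄ = 1688083.55 / 19175.27 = 88.03 in
Ȳ = 1342268.64 / 19175.27 = 70.00 in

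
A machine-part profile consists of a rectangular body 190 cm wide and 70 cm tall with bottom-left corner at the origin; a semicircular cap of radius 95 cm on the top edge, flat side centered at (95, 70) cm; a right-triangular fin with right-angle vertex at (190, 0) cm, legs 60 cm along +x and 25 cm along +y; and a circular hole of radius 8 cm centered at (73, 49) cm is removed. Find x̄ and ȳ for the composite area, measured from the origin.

rectangular body: A = 190 × 70 = 13300.00, centroid at (95.00, 35.00).
semicircular top: A = ½π·95² = 14176.44, centroid at (95.00, 110.32).
triangular fin: A = ½·60·25 = 750.00, centroid at (210.00, 8.33).
hole: A = −π·8² = -201.06, centroid at (73.00, 49.00).
ΣA = 28025.37 cm², ΣAx̄ = 2753083.98 cm³, ΣAȳ = 2025831.88 cm³.
x̄ = 2753083.98/28025.37 = 98.24 cm; ȳ = 2025831.88/28025.37 = 72.29 cm.

x̄ = 98.24 cm, ȳ = 72.29 cm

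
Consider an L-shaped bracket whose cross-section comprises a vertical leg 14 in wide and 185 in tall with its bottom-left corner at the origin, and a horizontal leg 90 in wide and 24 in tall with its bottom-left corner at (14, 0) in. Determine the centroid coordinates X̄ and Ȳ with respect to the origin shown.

vertical leg: A = 14 × 185 = 2590.00, centroid at (7.00, 92.50).
horizontal leg: A = 90 × 24 = 2160.00, centroid at (59.00, 12.00).
ΣA = 4750.00 in², ΣAX̄ = 145570.00 in³, ΣAȲ = 265495.00 in³.
X̄ = 145570.00/4750.00 = 30.65 in; Ȳ = 265495.00/4750.00 = 55.89 in.

X̄ = 30.65 in, Ȳ = 55.89 in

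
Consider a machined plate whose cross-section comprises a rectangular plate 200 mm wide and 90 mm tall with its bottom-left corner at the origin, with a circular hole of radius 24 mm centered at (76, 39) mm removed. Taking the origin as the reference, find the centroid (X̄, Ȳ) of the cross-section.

plate: A = 200 × 90 = 18000.00, centroid at (100.00, 45.00).
hole: A = −π·24² = -1809.56, centroid at (76.00, 39.00).
ΣA = 16190.44 mm²
ΣAX̄ = (18000.00)(100.00) + (-1809.56)(76.00) = 1662473.64 mm³
ΣAȲ = (18000.00)(45.00) + (-1809.56)(39.00) = 739427.26 mm³
X̄ = 1662473.64 / 16190.44 = 102.68 mm
Ȳ = 739427.26 / 16190.44 = 45.67 mm

X̄ = 102.68 mm, Ȳ = 45.67 mm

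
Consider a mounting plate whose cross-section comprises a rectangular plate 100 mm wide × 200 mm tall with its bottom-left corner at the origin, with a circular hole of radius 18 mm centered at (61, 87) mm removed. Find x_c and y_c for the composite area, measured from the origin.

Part | A | x̄ᵢ | ȳᵢ | A·x̄ᵢ | A·ȳᵢ
plate | 20000.00 | 50.00 | 100.00 | 1000000.00 | 2000000.00
hole | -1017.88 | 61.00 | 87.00 | -62090.44 | -88555.21
Σ | 18982.12 |  |  | 937909.56 | 1911444.79
x_c = 937909.56 / 18982.12 = 49.41 mm
y_c = 1911444.79 / 18982.12 = 100.70 mm

x_c = 49.41 mm, y_c = 100.70 mm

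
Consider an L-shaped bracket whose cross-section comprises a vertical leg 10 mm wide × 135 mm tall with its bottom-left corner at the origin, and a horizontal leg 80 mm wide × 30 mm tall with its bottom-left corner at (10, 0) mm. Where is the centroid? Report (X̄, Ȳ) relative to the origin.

X̄ = 33.80 mm, Ȳ = 33.90 mm

vertical leg: A = 10 × 135 = 1350.00, centroid at (5.00, 67.50).
horizontal leg: A = 80 × 30 = 2400.00, centroid at (50.00, 15.00).
ΣA = 3750.00 mm², ΣAX̄ = 126750.00 mm³, ΣAȲ = 127125.00 mm³.
X̄ = 126750.00/3750.00 = 33.80 mm; Ȳ = 127125.00/3750.00 = 33.90 mm.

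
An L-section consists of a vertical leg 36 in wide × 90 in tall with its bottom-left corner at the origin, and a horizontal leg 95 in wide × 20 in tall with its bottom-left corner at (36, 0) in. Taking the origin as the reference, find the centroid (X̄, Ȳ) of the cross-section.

vertical leg: A = 36 × 90 = 3240.00, centroid at (18.00, 45.00).
horizontal leg: A = 95 × 20 = 1900.00, centroid at (83.50, 10.00).
ΣA = 5140.00 in²
ΣAX̄ = (3240.00)(18.00) + (1900.00)(83.50) = 216970.00 in³
ΣAȲ = (3240.00)(45.00) + (1900.00)(10.00) = 164800.00 in³
X̄ = 216970.00 / 5140.00 = 42.21 in
Ȳ = 164800.00 / 5140.00 = 32.06 in

X̄ = 42.21 in, Ȳ = 32.06 in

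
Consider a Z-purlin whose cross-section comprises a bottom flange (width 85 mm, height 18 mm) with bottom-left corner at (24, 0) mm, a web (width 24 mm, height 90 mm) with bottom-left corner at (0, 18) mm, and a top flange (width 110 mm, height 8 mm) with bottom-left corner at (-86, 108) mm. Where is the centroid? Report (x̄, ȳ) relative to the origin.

x̄ = 21.97 mm, ȳ = 54.36 mm

bottom flange: A = 85 × 18 = 1530.00, centroid at (66.50, 9.00).
web: A = 24 × 90 = 2160.00, centroid at (12.00, 63.00).
top flange: A = 110 × 8 = 880.00, centroid at (-31.00, 112.00).
ΣA = 4570.00 mm², ΣAx̄ = 100385.00 mm³, ΣAȳ = 248410.00 mm³.
x̄ = 100385.00/4570.00 = 21.97 mm; ȳ = 248410.00/4570.00 = 54.36 mm.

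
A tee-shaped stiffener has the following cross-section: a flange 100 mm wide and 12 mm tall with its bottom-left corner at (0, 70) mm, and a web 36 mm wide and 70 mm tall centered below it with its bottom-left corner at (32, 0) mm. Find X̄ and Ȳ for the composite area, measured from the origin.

X̄ = 50.00 mm, Ȳ = 48.23 mm

web: A = 36 × 70 = 2520.00, centroid at (50.00, 35.00).
flange: A = 100 × 12 = 1200.00, centroid at (50.00, 76.00).
ΣA = 3720.00 mm²
ΣAX̄ = (2520.00)(50.00) + (1200.00)(50.00) = 186000.00 mm³
ΣAȲ = (2520.00)(35.00) + (1200.00)(76.00) = 179400.00 mm³
X̄ = 186000.00 / 3720.00 = 50.00 mm
Ȳ = 179400.00 / 3720.00 = 48.23 mm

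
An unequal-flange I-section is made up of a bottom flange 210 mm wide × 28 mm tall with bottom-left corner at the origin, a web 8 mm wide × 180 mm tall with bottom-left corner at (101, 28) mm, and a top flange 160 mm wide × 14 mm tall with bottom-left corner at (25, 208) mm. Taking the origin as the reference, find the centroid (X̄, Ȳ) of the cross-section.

bottom flange: A = 210 × 28 = 5880.00, centroid at (105.00, 14.00).
web: A = 8 × 180 = 1440.00, centroid at (105.00, 118.00).
top flange: A = 160 × 14 = 2240.00, centroid at (105.00, 215.00).
ΣA = 9560.00 mm², ΣAX̄ = 1003800.00 mm³, ΣAȲ = 733840.00 mm³.
X̄ = 1003800.00/9560.00 = 105.00 mm; Ȳ = 733840.00/9560.00 = 76.76 mm.

X̄ = 105.00 mm, Ȳ = 76.76 mm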